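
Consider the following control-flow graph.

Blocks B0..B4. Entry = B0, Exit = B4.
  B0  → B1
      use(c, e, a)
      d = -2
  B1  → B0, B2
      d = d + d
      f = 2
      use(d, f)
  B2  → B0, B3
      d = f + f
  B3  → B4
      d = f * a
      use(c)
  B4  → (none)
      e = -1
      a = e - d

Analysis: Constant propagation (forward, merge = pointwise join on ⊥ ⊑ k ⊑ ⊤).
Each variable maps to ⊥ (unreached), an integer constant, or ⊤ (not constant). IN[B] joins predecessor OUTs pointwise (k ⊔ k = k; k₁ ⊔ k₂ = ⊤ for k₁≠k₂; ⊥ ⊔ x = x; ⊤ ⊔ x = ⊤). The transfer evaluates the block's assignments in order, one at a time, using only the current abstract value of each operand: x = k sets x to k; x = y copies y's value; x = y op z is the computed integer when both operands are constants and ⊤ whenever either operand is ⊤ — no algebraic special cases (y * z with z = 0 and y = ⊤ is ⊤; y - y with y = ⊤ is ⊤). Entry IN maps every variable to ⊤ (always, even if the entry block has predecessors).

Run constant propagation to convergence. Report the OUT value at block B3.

Fixpoint table:
  B0: | IN=(all ⊤) | OUT={d:-2; rest ⊤}
  B1: | IN={d:-2; rest ⊤} | OUT={d:-4, f:2; rest ⊤}
  B2: | IN={d:-4, f:2; rest ⊤} | OUT={d:4, f:2; rest ⊤}
  B3: | IN={d:4, f:2; rest ⊤} | OUT={f:2; rest ⊤}
  B4: | IN={f:2; rest ⊤} | OUT={e:-1, f:2; rest ⊤}

Merge at B3: IN[B3] = OUT[B2] = {a: ⊤, b: ⊤, c: ⊤, d: 4, e: ⊤, f: 2}
Applying B3's transfer function to that IN value gives OUT[B3] (row B3 above).

Answer: {a: ⊤, b: ⊤, c: ⊤, d: ⊤, e: ⊤, f: 2}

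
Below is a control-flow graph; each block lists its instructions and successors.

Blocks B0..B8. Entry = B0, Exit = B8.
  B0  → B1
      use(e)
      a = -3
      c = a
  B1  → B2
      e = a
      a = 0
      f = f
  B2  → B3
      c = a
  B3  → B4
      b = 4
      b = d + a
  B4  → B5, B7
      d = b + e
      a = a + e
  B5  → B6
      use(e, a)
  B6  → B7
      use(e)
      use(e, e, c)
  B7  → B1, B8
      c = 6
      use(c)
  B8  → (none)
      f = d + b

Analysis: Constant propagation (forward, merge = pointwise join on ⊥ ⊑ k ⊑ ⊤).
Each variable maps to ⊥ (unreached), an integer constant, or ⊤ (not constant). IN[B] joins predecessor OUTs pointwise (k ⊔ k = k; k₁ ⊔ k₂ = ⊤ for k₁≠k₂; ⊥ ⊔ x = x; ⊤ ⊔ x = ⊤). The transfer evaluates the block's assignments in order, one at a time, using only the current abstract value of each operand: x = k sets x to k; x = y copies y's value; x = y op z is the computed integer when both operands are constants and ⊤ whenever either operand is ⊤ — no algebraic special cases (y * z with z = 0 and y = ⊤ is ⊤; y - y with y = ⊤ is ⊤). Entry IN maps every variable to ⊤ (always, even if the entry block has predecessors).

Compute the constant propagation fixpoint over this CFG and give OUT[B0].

Answer: {a: -3, b: ⊤, c: -3, d: ⊤, e: ⊤, f: ⊤}

Trace:
Per-block solution:
  B0:   IN=(all ⊤)   OUT={a:-3, c:-3; rest ⊤}
  B1:   IN={a:-3; rest ⊤}   OUT={a:0, e:-3; rest ⊤}
  B2:   IN={a:0, e:-3; rest ⊤}   OUT={a:0, c:0, e:-3; rest ⊤}
  B3:   IN={a:0, c:0, e:-3; rest ⊤}   OUT={a:0, c:0, e:-3; rest ⊤}
  B4:   IN={a:0, c:0, e:-3; rest ⊤}   OUT={a:-3, c:0, e:-3; rest ⊤}
  B5:   IN={a:-3, c:0, e:-3; rest ⊤}   OUT={a:-3, c:0, e:-3; rest ⊤}
  B6:   IN={a:-3, c:0, e:-3; rest ⊤}   OUT={a:-3, c:0, e:-3; rest ⊤}
  B7:   IN={a:-3, c:0, e:-3; rest ⊤}   OUT={a:-3, c:6, e:-3; rest ⊤}
  B8:   IN={a:-3, c:6, e:-3; rest ⊤}   OUT={a:-3, c:6, e:-3; rest ⊤}

B0 is the boundary node: IN[B0] = {a: ⊤, b: ⊤, c: ⊤, d: ⊤, e: ⊤, f: ⊤}
Applying B0's transfer function to that IN value gives OUT[B0] (row B0 above).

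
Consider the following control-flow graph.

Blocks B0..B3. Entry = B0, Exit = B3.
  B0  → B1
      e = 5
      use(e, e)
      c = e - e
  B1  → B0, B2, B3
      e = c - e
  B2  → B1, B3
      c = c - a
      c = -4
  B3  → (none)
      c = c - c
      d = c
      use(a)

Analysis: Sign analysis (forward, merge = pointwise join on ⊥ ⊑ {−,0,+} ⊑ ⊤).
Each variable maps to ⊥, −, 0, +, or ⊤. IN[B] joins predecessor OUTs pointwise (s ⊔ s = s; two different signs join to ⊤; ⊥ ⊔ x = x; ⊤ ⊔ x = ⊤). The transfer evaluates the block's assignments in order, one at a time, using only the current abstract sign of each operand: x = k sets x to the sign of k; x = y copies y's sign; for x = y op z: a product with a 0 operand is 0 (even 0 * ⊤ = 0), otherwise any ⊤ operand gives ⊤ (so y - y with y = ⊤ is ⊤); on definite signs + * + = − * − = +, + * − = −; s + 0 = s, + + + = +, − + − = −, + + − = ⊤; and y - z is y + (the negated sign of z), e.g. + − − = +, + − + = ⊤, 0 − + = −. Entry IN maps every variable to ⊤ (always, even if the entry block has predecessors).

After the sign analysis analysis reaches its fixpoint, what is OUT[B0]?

Per-block solution:
  B0: | IN=(all ⊤) | OUT={e:+; rest ⊤}
  B1: | IN=(all ⊤) | OUT=(all ⊤)
  B2: | IN=(all ⊤) | OUT={c:-; rest ⊤}
  B3: | IN=(all ⊤) | OUT=(all ⊤)

Merge at B0 (entry node, so the boundary value (all ⊤) is joined with the incoming edge(s)): IN[B0] = (all ⊤) ⊔ OUT[B1] = {a: ⊤, b: ⊤, c: ⊤, d: ⊤, e: ⊤, f: ⊤}
Applying B0's transfer function to that IN value gives OUT[B0] (row B0 above).

Answer: {a: ⊤, b: ⊤, c: ⊤, d: ⊤, e: +, f: ⊤}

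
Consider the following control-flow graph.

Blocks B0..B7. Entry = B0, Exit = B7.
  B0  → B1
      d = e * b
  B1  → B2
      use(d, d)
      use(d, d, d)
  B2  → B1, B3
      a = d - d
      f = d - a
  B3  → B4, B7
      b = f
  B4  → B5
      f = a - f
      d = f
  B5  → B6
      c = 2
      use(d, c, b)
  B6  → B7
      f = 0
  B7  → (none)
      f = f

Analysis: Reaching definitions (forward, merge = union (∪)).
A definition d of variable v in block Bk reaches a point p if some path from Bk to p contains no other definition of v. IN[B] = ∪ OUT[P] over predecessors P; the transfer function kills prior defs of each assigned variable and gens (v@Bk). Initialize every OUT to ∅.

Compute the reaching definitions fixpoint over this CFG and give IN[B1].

Fixpoint table:
  B0:  IN={}  OUT={d@B0}
  B1:  IN={a@B2, d@B0, f@B2}  OUT={a@B2, d@B0, f@B2}
  B2:  IN={a@B2, d@B0, f@B2}  OUT={a@B2, d@B0, f@B2}
  B3:  IN={a@B2, d@B0, f@B2}  OUT={a@B2, b@B3, d@B0, f@B2}
  B4:  IN={a@B2, b@B3, d@B0, f@B2}  OUT={a@B2, b@B3, d@B4, f@B4}
  B5:  IN={a@B2, b@B3, d@B4, f@B4}  OUT={a@B2, b@B3, c@B5, d@B4, f@B4}
  B6:  IN={a@B2, b@B3, c@B5, d@B4, f@B4}  OUT={a@B2, b@B3, c@B5, d@B4, f@B6}
  B7:  IN={a@B2, b@B3, c@B5, d@B0, d@B4, f@B2, f@B6}  OUT={a@B2, b@B3, c@B5, d@B0, d@B4, f@B7}

Merge at B1: IN[B1] = OUT[B0] ⊔ OUT[B2] = {a@B2, d@B0, f@B2}

Answer: {a@B2, d@B0, f@B2}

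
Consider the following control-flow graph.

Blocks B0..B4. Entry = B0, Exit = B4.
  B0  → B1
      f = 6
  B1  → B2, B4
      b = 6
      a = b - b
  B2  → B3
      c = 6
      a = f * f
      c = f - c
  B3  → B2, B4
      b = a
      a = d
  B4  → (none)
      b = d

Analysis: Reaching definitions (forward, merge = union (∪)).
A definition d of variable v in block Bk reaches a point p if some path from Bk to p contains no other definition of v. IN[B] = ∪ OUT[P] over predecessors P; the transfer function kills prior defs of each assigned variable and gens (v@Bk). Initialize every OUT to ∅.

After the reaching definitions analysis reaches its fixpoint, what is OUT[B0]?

Answer: {f@B0}

Trace:
Per-block solution:
  B0: | IN={} | OUT={f@B0}
  B1: | IN={f@B0} | OUT={a@B1, b@B1, f@B0}
  B2: | IN={a@B1, a@B3, b@B1, b@B3, c@B2, f@B0} | OUT={a@B2, b@B1, b@B3, c@B2, f@B0}
  B3: | IN={a@B2, b@B1, b@B3, c@B2, f@B0} | OUT={a@B3, b@B3, c@B2, f@B0}
  B4: | IN={a@B1, a@B3, b@B1, b@B3, c@B2, f@B0} | OUT={a@B1, a@B3, b@B4, c@B2, f@B0}

B0 is the boundary node: IN[B0] = {}
Applying B0's transfer function to that IN value gives OUT[B0] (row B0 above).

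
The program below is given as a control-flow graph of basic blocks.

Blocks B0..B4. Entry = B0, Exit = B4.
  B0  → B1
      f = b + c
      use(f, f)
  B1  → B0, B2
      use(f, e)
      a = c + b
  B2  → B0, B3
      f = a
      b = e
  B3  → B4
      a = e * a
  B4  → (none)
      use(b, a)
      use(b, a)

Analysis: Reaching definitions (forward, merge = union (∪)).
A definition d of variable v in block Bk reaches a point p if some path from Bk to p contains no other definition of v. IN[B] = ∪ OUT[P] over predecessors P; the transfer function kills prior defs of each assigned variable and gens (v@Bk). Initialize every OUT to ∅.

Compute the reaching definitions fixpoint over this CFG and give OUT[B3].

Converged values:
  B0:  IN={a@B1, b@B2, f@B0, f@B2}  OUT={a@B1, b@B2, f@B0}
  B1:  IN={a@B1, b@B2, f@B0}  OUT={a@B1, b@B2, f@B0}
  B2:  IN={a@B1, b@B2, f@B0}  OUT={a@B1, b@B2, f@B2}
  B3:  IN={a@B1, b@B2, f@B2}  OUT={a@B3, b@B2, f@B2}
  B4:  IN={a@B3, b@B2, f@B2}  OUT={a@B3, b@B2, f@B2}

Merge at B3: IN[B3] = OUT[B2] = {a@B1, b@B2, f@B2}
Applying B3's transfer function to that IN value gives OUT[B3] (row B3 above).

Answer: {a@B3, b@B2, f@B2}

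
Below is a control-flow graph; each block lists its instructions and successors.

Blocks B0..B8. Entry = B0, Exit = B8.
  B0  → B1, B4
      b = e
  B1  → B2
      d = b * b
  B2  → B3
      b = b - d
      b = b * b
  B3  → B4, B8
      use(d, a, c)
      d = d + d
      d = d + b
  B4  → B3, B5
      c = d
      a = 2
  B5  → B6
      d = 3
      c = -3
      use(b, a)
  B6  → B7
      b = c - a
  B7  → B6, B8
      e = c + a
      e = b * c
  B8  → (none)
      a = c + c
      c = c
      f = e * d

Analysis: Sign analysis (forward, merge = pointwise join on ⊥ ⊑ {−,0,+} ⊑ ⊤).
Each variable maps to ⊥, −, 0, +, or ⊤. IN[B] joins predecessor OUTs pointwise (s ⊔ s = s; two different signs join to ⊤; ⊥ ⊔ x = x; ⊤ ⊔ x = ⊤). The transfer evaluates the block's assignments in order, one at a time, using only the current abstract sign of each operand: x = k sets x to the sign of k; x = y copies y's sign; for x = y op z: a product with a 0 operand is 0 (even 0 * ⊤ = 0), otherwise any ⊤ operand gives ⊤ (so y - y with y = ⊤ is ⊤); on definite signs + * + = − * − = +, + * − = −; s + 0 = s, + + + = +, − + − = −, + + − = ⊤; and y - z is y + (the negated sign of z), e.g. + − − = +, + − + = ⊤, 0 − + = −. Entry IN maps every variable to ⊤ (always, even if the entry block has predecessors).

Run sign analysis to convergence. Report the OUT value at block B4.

Answer: {a: +, b: ⊤, c: ⊤, d: ⊤, e: ⊤, f: ⊤}

Derivation:
Fixpoint table:
  B0: | IN=(all ⊤) | OUT=(all ⊤)
  B1: | IN=(all ⊤) | OUT=(all ⊤)
  B2: | IN=(all ⊤) | OUT=(all ⊤)
  B3: | IN=(all ⊤) | OUT=(all ⊤)
  B4: | IN=(all ⊤) | OUT={a:+; rest ⊤}
  B5: | IN={a:+; rest ⊤} | OUT={a:+, c:-, d:+; rest ⊤}
  B6: | IN={a:+, c:-, d:+; rest ⊤} | OUT={a:+, b:-, c:-, d:+; rest ⊤}
  B7: | IN={a:+, b:-, c:-, d:+; rest ⊤} | OUT={a:+, b:-, c:-, d:+, e:+; rest ⊤}
  B8: | IN=(all ⊤) | OUT=(all ⊤)

Merge at B4: IN[B4] = OUT[B0] ⊔ OUT[B3] = {a: ⊤, b: ⊤, c: ⊤, d: ⊤, e: ⊤, f: ⊤}
Applying B4's transfer function to that IN value gives OUT[B4] (row B4 above).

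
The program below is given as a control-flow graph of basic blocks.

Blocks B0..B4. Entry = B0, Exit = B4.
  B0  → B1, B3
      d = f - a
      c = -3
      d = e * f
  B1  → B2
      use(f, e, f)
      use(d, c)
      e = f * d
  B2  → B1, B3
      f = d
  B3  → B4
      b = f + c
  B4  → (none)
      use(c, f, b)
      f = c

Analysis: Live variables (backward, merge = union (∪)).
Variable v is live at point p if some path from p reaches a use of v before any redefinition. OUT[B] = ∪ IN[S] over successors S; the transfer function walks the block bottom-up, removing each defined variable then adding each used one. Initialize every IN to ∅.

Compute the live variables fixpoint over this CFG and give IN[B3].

Fixpoint table:
  B0:   IN={a, e, f}   OUT={c, d, e, f}
  B1:   IN={c, d, e, f}   OUT={c, d, e}
  B2:   IN={c, d, e}   OUT={c, d, e, f}
  B3:   IN={c, f}   OUT={b, c, f}
  B4:   IN={b, c, f}   OUT={}

Merge at B3: OUT[B3] = IN[B4] = {b, c, f}
Applying B3's transfer function to that OUT value gives IN[B3] (row B3 above).

Answer: {c, f}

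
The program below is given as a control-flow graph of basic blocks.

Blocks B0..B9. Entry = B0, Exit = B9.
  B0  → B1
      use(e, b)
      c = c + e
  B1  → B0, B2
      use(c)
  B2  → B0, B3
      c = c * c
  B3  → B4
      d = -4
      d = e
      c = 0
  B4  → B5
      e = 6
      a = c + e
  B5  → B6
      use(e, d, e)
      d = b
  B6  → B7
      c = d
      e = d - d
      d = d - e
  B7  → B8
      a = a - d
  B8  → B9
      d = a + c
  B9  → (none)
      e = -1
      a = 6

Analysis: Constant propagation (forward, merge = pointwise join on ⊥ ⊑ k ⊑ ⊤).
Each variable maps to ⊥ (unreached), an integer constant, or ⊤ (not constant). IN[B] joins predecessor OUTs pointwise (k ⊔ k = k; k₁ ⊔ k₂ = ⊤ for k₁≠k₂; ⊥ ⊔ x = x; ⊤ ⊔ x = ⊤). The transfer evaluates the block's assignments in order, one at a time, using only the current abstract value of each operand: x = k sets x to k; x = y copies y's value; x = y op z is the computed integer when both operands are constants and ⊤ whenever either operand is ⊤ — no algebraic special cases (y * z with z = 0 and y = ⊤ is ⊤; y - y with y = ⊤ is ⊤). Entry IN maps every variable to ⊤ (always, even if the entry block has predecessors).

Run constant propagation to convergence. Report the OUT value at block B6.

Converged values:
  B0: | IN=(all ⊤) | OUT=(all ⊤)
  B1: | IN=(all ⊤) | OUT=(all ⊤)
  B2: | IN=(all ⊤) | OUT=(all ⊤)
  B3: | IN=(all ⊤) | OUT={c:0; rest ⊤}
  B4: | IN={c:0; rest ⊤} | OUT={a:6, c:0, e:6; rest ⊤}
  B5: | IN={a:6, c:0, e:6; rest ⊤} | OUT={a:6, c:0, e:6; rest ⊤}
  B6: | IN={a:6, c:0, e:6; rest ⊤} | OUT={a:6; rest ⊤}
  B7: | IN={a:6; rest ⊤} | OUT=(all ⊤)
  B8: | IN=(all ⊤) | OUT=(all ⊤)
  B9: | IN=(all ⊤) | OUT={a:6, e:-1; rest ⊤}

Merge at B6: IN[B6] = OUT[B5] = {a: 6, b: ⊤, c: 0, d: ⊤, e: 6, f: ⊤}
Applying B6's transfer function to that IN value gives OUT[B6] (row B6 above).

Answer: {a: 6, b: ⊤, c: ⊤, d: ⊤, e: ⊤, f: ⊤}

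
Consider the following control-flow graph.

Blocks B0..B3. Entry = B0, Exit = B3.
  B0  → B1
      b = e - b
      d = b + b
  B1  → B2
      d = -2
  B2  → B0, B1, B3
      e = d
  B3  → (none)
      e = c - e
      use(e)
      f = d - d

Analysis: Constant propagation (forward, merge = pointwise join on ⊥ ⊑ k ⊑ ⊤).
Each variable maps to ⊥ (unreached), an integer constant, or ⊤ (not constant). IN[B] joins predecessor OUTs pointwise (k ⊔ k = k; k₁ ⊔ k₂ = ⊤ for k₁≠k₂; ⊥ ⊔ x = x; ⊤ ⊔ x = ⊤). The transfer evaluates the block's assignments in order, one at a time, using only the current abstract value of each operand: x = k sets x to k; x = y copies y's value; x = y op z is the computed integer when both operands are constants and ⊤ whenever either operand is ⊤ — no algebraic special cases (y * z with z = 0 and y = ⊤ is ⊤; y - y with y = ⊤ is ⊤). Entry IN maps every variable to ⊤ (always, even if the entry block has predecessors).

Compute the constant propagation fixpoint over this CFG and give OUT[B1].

Answer: {a: ⊤, b: ⊤, c: ⊤, d: -2, e: ⊤, f: ⊤}

Trace:
Converged values:
  B0:   IN=(all ⊤)   OUT=(all ⊤)
  B1:   IN=(all ⊤)   OUT={d:-2; rest ⊤}
  B2:   IN={d:-2; rest ⊤}   OUT={d:-2, e:-2; rest ⊤}
  B3:   IN={d:-2, e:-2; rest ⊤}   OUT={d:-2, f:0; rest ⊤}

Merge at B1: IN[B1] = OUT[B0] ⊔ OUT[B2] = {a: ⊤, b: ⊤, c: ⊤, d: ⊤, e: ⊤, f: ⊤}
Applying B1's transfer function to that IN value gives OUT[B1] (row B1 above).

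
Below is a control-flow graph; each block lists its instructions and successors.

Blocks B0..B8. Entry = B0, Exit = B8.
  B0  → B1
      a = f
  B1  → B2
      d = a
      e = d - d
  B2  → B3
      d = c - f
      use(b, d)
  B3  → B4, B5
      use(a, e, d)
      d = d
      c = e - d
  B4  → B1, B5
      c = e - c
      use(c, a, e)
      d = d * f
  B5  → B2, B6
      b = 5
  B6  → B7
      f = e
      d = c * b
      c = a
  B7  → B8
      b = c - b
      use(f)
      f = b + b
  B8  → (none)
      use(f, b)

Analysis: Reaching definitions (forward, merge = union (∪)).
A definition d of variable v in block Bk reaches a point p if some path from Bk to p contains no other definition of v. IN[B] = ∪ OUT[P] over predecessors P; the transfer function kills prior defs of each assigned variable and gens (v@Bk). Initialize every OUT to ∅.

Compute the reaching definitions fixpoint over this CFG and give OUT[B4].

Answer: {a@B0, b@B5, c@B4, d@B4, e@B1}

Derivation:
Converged values:
  B0: | IN={} | OUT={a@B0}
  B1: | IN={a@B0, b@B5, c@B4, d@B4, e@B1} | OUT={a@B0, b@B5, c@B4, d@B1, e@B1}
  B2: | IN={a@B0, b@B5, c@B3, c@B4, d@B1, d@B3, d@B4, e@B1} | OUT={a@B0, b@B5, c@B3, c@B4, d@B2, e@B1}
  B3: | IN={a@B0, b@B5, c@B3, c@B4, d@B2, e@B1} | OUT={a@B0, b@B5, c@B3, d@B3, e@B1}
  B4: | IN={a@B0, b@B5, c@B3, d@B3, e@B1} | OUT={a@B0, b@B5, c@B4, d@B4, e@B1}
  B5: | IN={a@B0, b@B5, c@B3, c@B4, d@B3, d@B4, e@B1} | OUT={a@B0, b@B5, c@B3, c@B4, d@B3, d@B4, e@B1}
  B6: | IN={a@B0, b@B5, c@B3, c@B4, d@B3, d@B4, e@B1} | OUT={a@B0, b@B5, c@B6, d@B6, e@B1, f@B6}
  B7: | IN={a@B0, b@B5, c@B6, d@B6, e@B1, f@B6} | OUT={a@B0, b@B7, c@B6, d@B6, e@B1, f@B7}
  B8: | IN={a@B0, b@B7, c@B6, d@B6, e@B1, f@B7} | OUT={a@B0, b@B7, c@B6, d@B6, e@B1, f@B7}

Merge at B4: IN[B4] = OUT[B3] = {a@B0, b@B5, c@B3, d@B3, e@B1}
Applying B4's transfer function to that IN value gives OUT[B4] (row B4 above).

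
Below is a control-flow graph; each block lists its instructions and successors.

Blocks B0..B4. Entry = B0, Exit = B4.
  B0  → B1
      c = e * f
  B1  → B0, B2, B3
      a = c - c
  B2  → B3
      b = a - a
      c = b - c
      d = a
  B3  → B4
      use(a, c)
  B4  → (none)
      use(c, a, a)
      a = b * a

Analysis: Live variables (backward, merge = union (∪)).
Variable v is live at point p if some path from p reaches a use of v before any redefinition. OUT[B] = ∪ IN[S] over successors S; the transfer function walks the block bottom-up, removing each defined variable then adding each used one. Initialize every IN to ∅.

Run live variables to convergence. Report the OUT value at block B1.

Answer: {a, b, c, e, f}

Working:
Converged values:
  B0:   IN={b, e, f}   OUT={b, c, e, f}
  B1:   IN={b, c, e, f}   OUT={a, b, c, e, f}
  B2:   IN={a, c}   OUT={a, b, c}
  B3:   IN={a, b, c}   OUT={a, b, c}
  B4:   IN={a, b, c}   OUT={}

Merge at B1: OUT[B1] = IN[B0] ⊔ IN[B2] ⊔ IN[B3] = {a, b, c, e, f}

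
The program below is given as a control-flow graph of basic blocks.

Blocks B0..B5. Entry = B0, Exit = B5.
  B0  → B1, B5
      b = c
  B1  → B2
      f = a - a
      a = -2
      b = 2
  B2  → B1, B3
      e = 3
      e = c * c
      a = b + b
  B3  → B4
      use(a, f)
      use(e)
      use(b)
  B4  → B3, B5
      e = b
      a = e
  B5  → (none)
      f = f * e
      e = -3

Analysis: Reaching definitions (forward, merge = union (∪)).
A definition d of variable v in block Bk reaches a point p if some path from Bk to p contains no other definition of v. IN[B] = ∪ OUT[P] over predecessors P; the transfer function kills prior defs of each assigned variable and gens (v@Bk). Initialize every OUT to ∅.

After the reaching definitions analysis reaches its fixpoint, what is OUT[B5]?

Answer: {a@B4, b@B0, b@B1, e@B5, f@B5}

Working:
Per-block solution:
  B0:  IN={}  OUT={b@B0}
  B1:  IN={a@B2, b@B0, b@B1, e@B2, f@B1}  OUT={a@B1, b@B1, e@B2, f@B1}
  B2:  IN={a@B1, b@B1, e@B2, f@B1}  OUT={a@B2, b@B1, e@B2, f@B1}
  B3:  IN={a@B2, a@B4, b@B1, e@B2, e@B4, f@B1}  OUT={a@B2, a@B4, b@B1, e@B2, e@B4, f@B1}
  B4:  IN={a@B2, a@B4, b@B1, e@B2, e@B4, f@B1}  OUT={a@B4, b@B1, e@B4, f@B1}
  B5:  IN={a@B4, b@B0, b@B1, e@B4, f@B1}  OUT={a@B4, b@B0, b@B1, e@B5, f@B5}

Merge at B5: IN[B5] = OUT[B0] ⊔ OUT[B4] = {a@B4, b@B0, b@B1, e@B4, f@B1}
Applying B5's transfer function to that IN value gives OUT[B5] (row B5 above).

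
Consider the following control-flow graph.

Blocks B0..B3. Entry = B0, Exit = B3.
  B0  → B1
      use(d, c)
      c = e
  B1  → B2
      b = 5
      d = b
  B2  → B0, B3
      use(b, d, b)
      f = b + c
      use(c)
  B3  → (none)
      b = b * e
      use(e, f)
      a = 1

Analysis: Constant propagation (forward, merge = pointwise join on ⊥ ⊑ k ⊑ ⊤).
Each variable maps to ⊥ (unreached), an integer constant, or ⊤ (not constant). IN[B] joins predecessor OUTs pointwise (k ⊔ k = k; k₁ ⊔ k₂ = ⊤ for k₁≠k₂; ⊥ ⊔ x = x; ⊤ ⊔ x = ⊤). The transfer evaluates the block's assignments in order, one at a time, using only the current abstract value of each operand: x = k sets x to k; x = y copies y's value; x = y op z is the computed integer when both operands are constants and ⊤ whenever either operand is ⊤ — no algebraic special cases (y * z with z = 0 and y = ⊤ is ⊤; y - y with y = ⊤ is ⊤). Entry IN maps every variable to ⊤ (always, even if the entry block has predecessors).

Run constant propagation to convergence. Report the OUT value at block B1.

Per-block solution:
  B0: | IN=(all ⊤) | OUT=(all ⊤)
  B1: | IN=(all ⊤) | OUT={b:5, d:5; rest ⊤}
  B2: | IN={b:5, d:5; rest ⊤} | OUT={b:5, d:5; rest ⊤}
  B3: | IN={b:5, d:5; rest ⊤} | OUT={a:1, d:5; rest ⊤}

Merge at B1: IN[B1] = OUT[B0] = {a: ⊤, b: ⊤, c: ⊤, d: ⊤, e: ⊤, f: ⊤}
Applying B1's transfer function to that IN value gives OUT[B1] (row B1 above).

Answer: {a: ⊤, b: 5, c: ⊤, d: 5, e: ⊤, f: ⊤}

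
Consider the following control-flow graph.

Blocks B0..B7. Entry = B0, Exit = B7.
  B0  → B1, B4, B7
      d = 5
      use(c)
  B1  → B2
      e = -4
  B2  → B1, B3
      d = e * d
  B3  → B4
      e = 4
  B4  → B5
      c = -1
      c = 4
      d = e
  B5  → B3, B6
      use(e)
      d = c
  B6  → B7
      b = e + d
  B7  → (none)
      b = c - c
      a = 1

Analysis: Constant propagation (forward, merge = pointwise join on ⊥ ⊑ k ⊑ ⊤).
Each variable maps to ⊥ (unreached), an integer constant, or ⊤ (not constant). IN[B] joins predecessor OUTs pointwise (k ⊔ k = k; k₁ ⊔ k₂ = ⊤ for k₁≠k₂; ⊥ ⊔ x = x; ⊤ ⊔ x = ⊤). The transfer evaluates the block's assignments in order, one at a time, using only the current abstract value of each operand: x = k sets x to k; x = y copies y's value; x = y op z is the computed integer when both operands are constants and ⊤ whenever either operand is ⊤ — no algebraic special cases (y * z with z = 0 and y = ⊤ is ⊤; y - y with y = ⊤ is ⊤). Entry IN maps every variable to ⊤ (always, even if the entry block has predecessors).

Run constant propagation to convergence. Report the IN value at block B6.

Answer: {a: ⊤, b: ⊤, c: 4, d: 4, e: ⊤, f: ⊤}

Trace:
Fixpoint table:
  B0:  IN=(all ⊤)  OUT={d:5; rest ⊤}
  B1:  IN=(all ⊤)  OUT={e:-4; rest ⊤}
  B2:  IN={e:-4; rest ⊤}  OUT={e:-4; rest ⊤}
  B3:  IN=(all ⊤)  OUT={e:4; rest ⊤}
  B4:  IN=(all ⊤)  OUT={c:4; rest ⊤}
  B5:  IN={c:4; rest ⊤}  OUT={c:4, d:4; rest ⊤}
  B6:  IN={c:4, d:4; rest ⊤}  OUT={c:4, d:4; rest ⊤}
  B7:  IN=(all ⊤)  OUT={a:1; rest ⊤}

Merge at B6: IN[B6] = OUT[B5] = {a: ⊤, b: ⊤, c: 4, d: 4, e: ⊤, f: ⊤}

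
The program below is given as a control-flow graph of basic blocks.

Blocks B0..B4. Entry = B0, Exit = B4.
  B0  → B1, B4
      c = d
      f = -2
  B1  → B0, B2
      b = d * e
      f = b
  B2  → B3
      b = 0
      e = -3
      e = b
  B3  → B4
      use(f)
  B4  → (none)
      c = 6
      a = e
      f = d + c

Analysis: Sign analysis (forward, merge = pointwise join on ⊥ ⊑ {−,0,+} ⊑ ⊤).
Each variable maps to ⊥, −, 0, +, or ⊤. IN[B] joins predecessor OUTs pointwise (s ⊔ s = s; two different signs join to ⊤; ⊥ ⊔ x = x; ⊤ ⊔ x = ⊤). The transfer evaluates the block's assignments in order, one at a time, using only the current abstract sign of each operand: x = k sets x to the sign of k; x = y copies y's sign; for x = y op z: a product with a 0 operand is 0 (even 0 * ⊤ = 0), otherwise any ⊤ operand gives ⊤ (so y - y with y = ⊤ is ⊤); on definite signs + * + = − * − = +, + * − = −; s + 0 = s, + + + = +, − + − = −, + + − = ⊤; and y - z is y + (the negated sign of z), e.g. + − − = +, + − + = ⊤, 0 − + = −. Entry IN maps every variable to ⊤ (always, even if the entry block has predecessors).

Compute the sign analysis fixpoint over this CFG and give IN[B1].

Converged values:
  B0: | IN=(all ⊤) | OUT={f:-; rest ⊤}
  B1: | IN={f:-; rest ⊤} | OUT=(all ⊤)
  B2: | IN=(all ⊤) | OUT={b:0, e:0; rest ⊤}
  B3: | IN={b:0, e:0; rest ⊤} | OUT={b:0, e:0; rest ⊤}
  B4: | IN=(all ⊤) | OUT={c:+; rest ⊤}

Merge at B1: IN[B1] = OUT[B0] = {a: ⊤, b: ⊤, c: ⊤, d: ⊤, e: ⊤, f: -}

Answer: {a: ⊤, b: ⊤, c: ⊤, d: ⊤, e: ⊤, f: -}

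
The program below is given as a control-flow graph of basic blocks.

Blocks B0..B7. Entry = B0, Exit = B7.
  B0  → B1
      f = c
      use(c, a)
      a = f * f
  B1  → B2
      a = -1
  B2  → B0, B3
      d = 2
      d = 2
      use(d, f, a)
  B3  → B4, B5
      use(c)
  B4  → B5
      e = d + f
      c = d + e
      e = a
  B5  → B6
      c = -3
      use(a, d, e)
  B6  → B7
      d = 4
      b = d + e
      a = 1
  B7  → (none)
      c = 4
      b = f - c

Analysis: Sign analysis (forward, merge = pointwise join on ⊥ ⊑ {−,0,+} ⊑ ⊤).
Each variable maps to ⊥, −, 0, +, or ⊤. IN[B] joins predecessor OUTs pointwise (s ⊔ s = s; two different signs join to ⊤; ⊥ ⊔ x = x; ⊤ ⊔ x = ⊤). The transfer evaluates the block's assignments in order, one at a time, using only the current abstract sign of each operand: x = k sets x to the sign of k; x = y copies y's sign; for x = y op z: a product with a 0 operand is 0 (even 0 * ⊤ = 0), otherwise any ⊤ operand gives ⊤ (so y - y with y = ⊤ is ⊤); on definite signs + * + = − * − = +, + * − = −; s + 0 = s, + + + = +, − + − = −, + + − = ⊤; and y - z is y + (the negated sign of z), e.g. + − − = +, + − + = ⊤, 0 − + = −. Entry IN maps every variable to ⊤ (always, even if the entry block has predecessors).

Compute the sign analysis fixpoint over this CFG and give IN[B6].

Converged values:
  B0:   IN=(all ⊤)   OUT=(all ⊤)
  B1:   IN=(all ⊤)   OUT={a:-; rest ⊤}
  B2:   IN={a:-; rest ⊤}   OUT={a:-, d:+; rest ⊤}
  B3:   IN={a:-, d:+; rest ⊤}   OUT={a:-, d:+; rest ⊤}
  B4:   IN={a:-, d:+; rest ⊤}   OUT={a:-, d:+, e:-; rest ⊤}
  B5:   IN={a:-, d:+; rest ⊤}   OUT={a:-, c:-, d:+; rest ⊤}
  B6:   IN={a:-, c:-, d:+; rest ⊤}   OUT={a:+, c:-, d:+; rest ⊤}
  B7:   IN={a:+, c:-, d:+; rest ⊤}   OUT={a:+, c:+, d:+; rest ⊤}

Merge at B6: IN[B6] = OUT[B5] = {a: -, b: ⊤, c: -, d: +, e: ⊤, f: ⊤}

Answer: {a: -, b: ⊤, c: -, d: +, e: ⊤, f: ⊤}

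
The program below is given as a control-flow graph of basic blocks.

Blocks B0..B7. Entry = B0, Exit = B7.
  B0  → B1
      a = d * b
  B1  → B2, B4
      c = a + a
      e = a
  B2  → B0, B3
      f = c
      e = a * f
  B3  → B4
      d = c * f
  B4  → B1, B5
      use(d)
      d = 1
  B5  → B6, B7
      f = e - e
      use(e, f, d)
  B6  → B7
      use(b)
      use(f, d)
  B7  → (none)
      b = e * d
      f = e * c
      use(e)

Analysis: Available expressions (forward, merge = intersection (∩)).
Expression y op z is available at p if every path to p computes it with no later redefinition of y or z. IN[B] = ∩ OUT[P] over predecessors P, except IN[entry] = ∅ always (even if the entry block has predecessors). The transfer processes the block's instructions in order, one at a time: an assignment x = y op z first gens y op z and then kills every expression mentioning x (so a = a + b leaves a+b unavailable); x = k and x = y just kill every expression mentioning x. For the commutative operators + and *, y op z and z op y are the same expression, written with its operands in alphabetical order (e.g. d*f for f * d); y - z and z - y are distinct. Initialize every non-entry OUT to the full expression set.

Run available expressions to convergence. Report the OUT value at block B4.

Answer: {a+a}

Working:
Converged values:
  B0: | IN={} | OUT={b*d}
  B1: | IN={} | OUT={a+a}
  B2: | IN={a+a} | OUT={a*f, a+a}
  B3: | IN={a*f, a+a} | OUT={a*f, a+a, c*f}
  B4: | IN={a+a} | OUT={a+a}
  B5: | IN={a+a} | OUT={a+a, e-e}
  B6: | IN={a+a, e-e} | OUT={a+a, e-e}
  B7: | IN={a+a, e-e} | OUT={a+a, c*e, d*e, e-e}

Merge at B4: IN[B4] = OUT[B1] ∩ OUT[B3] = {a+a}
Applying B4's transfer function to that IN value gives OUT[B4] (row B4 above).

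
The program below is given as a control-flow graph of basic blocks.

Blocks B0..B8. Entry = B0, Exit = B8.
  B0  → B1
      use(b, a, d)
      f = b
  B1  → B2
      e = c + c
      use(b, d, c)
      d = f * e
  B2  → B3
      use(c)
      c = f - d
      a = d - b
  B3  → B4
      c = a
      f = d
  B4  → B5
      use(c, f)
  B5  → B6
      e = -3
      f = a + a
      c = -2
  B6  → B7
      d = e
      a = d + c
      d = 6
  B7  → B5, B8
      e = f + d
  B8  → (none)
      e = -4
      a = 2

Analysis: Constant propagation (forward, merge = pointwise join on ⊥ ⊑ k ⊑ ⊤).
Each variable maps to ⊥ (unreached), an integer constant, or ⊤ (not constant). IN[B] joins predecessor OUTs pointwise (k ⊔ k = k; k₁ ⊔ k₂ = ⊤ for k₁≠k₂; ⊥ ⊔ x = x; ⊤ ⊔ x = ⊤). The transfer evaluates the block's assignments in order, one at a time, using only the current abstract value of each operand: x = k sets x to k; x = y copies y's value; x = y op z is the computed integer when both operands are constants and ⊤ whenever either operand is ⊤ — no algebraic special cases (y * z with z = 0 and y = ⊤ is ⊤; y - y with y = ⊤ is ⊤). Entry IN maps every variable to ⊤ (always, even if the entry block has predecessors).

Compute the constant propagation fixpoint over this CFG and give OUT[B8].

Answer: {a: 2, b: ⊤, c: -2, d: 6, e: -4, f: ⊤}

Derivation:
Per-block solution:
  B0: | IN=(all ⊤) | OUT=(all ⊤)
  B1: | IN=(all ⊤) | OUT=(all ⊤)
  B2: | IN=(all ⊤) | OUT=(all ⊤)
  B3: | IN=(all ⊤) | OUT=(all ⊤)
  B4: | IN=(all ⊤) | OUT=(all ⊤)
  B5: | IN=(all ⊤) | OUT={c:-2, e:-3; rest ⊤}
  B6: | IN={c:-2, e:-3; rest ⊤} | OUT={a:-5, c:-2, d:6, e:-3; rest ⊤}
  B7: | IN={a:-5, c:-2, d:6, e:-3; rest ⊤} | OUT={a:-5, c:-2, d:6; rest ⊤}
  B8: | IN={a:-5, c:-2, d:6; rest ⊤} | OUT={a:2, c:-2, d:6, e:-4; rest ⊤}

Merge at B8: IN[B8] = OUT[B7] = {a: -5, b: ⊤, c: -2, d: 6, e: ⊤, f: ⊤}
Applying B8's transfer function to that IN value gives OUT[B8] (row B8 above).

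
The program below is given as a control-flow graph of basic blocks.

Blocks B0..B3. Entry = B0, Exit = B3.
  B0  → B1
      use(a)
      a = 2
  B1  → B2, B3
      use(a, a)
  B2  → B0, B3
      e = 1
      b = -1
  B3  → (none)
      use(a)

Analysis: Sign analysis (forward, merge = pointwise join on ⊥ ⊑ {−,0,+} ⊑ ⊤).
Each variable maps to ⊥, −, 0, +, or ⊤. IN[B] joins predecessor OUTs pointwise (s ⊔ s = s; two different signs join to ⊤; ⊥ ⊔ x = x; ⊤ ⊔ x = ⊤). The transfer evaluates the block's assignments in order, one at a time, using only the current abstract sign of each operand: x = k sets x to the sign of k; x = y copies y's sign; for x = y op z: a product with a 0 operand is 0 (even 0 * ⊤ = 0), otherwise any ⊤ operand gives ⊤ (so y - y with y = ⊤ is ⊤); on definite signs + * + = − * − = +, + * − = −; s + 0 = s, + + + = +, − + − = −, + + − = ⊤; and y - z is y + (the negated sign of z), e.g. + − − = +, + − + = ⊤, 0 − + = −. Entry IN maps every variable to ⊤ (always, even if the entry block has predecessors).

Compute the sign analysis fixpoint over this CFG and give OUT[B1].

Answer: {a: +, b: ⊤, c: ⊤, d: ⊤, e: ⊤, f: ⊤}

Working:
Converged values:
  B0:  IN=(all ⊤)  OUT={a:+; rest ⊤}
  B1:  IN={a:+; rest ⊤}  OUT={a:+; rest ⊤}
  B2:  IN={a:+; rest ⊤}  OUT={a:+, b:-, e:+; rest ⊤}
  B3:  IN={a:+; rest ⊤}  OUT={a:+; rest ⊤}

Merge at B1: IN[B1] = OUT[B0] = {a: +, b: ⊤, c: ⊤, d: ⊤, e: ⊤, f: ⊤}
Applying B1's transfer function to that IN value gives OUT[B1] (row B1 above).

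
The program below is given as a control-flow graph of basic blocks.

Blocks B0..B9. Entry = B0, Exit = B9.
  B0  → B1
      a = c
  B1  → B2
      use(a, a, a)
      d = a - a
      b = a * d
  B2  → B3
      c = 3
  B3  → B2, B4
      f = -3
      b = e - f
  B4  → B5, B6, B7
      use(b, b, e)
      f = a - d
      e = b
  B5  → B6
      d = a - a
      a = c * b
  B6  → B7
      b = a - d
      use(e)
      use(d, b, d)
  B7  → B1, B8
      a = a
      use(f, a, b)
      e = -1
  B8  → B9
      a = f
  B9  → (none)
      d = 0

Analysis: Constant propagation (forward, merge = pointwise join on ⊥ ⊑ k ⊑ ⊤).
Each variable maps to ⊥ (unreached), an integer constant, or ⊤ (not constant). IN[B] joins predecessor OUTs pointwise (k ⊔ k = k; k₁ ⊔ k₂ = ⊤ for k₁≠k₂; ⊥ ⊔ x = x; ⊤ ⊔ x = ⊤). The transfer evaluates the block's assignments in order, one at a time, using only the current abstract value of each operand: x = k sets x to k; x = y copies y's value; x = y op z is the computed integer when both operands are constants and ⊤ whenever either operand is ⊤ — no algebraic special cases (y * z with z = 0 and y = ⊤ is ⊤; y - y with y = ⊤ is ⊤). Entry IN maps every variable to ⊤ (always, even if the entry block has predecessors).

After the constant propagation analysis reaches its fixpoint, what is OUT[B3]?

Fixpoint table:
  B0: | IN=(all ⊤) | OUT=(all ⊤)
  B1: | IN=(all ⊤) | OUT=(all ⊤)
  B2: | IN=(all ⊤) | OUT={c:3; rest ⊤}
  B3: | IN={c:3; rest ⊤} | OUT={c:3, f:-3; rest ⊤}
  B4: | IN={c:3, f:-3; rest ⊤} | OUT={c:3; rest ⊤}
  B5: | IN={c:3; rest ⊤} | OUT={c:3; rest ⊤}
  B6: | IN={c:3; rest ⊤} | OUT={c:3; rest ⊤}
  B7: | IN={c:3; rest ⊤} | OUT={c:3, e:-1; rest ⊤}
  B8: | IN={c:3, e:-1; rest ⊤} | OUT={c:3, e:-1; rest ⊤}
  B9: | IN={c:3, e:-1; rest ⊤} | OUT={c:3, d:0, e:-1; rest ⊤}

Merge at B3: IN[B3] = OUT[B2] = {a: ⊤, b: ⊤, c: 3, d: ⊤, e: ⊤, f: ⊤}
Applying B3's transfer function to that IN value gives OUT[B3] (row B3 above).

Answer: {a: ⊤, b: ⊤, c: 3, d: ⊤, e: ⊤, f: -3}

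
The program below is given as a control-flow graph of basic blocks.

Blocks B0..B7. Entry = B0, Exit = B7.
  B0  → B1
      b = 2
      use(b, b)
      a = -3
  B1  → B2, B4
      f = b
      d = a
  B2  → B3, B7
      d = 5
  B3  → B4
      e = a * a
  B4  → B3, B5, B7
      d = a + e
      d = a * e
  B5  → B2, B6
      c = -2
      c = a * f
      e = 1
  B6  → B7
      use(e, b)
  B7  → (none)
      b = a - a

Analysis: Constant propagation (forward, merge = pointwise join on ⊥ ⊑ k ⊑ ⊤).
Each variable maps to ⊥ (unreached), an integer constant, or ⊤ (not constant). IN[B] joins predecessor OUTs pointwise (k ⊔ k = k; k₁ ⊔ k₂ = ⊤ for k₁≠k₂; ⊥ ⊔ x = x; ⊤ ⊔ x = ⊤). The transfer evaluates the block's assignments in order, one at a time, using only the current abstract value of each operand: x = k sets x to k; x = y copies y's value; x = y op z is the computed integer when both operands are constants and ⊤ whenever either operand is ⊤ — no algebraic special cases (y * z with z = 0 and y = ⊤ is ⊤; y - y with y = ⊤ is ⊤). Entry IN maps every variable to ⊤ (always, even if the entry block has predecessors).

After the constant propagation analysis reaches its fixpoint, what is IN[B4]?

Answer: {a: -3, b: 2, c: ⊤, d: ⊤, e: ⊤, f: 2}

Derivation:
Converged values:
  B0: | IN=(all ⊤) | OUT={a:-3, b:2; rest ⊤}
  B1: | IN={a:-3, b:2; rest ⊤} | OUT={a:-3, b:2, d:-3, f:2; rest ⊤}
  B2: | IN={a:-3, b:2, f:2; rest ⊤} | OUT={a:-3, b:2, d:5, f:2; rest ⊤}
  B3: | IN={a:-3, b:2, f:2; rest ⊤} | OUT={a:-3, b:2, e:9, f:2; rest ⊤}
  B4: | IN={a:-3, b:2, f:2; rest ⊤} | OUT={a:-3, b:2, f:2; rest ⊤}
  B5: | IN={a:-3, b:2, f:2; rest ⊤} | OUT={a:-3, b:2, c:-6, e:1, f:2; rest ⊤}
  B6: | IN={a:-3, b:2, c:-6, e:1, f:2; rest ⊤} | OUT={a:-3, b:2, c:-6, e:1, f:2; rest ⊤}
  B7: | IN={a:-3, b:2, f:2; rest ⊤} | OUT={a:-3, b:0, f:2; rest ⊤}

Merge at B4: IN[B4] = OUT[B1] ⊔ OUT[B3] = {a: -3, b: 2, c: ⊤, d: ⊤, e: ⊤, f: 2}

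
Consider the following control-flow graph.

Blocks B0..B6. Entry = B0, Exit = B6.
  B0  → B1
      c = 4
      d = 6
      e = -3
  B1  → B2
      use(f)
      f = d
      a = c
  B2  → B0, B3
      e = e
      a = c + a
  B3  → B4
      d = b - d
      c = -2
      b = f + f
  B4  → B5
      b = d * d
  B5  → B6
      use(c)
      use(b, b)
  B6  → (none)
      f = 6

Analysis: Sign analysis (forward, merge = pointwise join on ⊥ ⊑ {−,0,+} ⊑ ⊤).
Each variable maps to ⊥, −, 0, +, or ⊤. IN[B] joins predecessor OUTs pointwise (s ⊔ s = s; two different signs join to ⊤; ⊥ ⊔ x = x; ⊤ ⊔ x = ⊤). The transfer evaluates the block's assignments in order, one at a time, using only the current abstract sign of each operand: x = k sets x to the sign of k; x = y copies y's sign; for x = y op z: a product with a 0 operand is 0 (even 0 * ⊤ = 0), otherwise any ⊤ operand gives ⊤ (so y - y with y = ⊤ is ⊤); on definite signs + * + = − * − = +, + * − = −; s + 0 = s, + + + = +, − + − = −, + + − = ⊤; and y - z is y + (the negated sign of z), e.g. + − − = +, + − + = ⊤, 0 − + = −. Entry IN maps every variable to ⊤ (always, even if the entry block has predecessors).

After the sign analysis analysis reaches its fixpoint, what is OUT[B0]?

Answer: {a: ⊤, b: ⊤, c: +, d: +, e: -, f: ⊤}

Trace:
Per-block solution:
  B0:  IN=(all ⊤)  OUT={c:+, d:+, e:-; rest ⊤}
  B1:  IN={c:+, d:+, e:-; rest ⊤}  OUT={a:+, c:+, d:+, e:-, f:+; rest ⊤}
  B2:  IN={a:+, c:+, d:+, e:-, f:+; rest ⊤}  OUT={a:+, c:+, d:+, e:-, f:+; rest ⊤}
  B3:  IN={a:+, c:+, d:+, e:-, f:+; rest ⊤}  OUT={a:+, b:+, c:-, e:-, f:+; rest ⊤}
  B4:  IN={a:+, b:+, c:-, e:-, f:+; rest ⊤}  OUT={a:+, c:-, e:-, f:+; rest ⊤}
  B5:  IN={a:+, c:-, e:-, f:+; rest ⊤}  OUT={a:+, c:-, e:-, f:+; rest ⊤}
  B6:  IN={a:+, c:-, e:-, f:+; rest ⊤}  OUT={a:+, c:-, e:-, f:+; rest ⊤}

Merge at B0 (entry node, so the boundary value (all ⊤) is joined with the incoming edge(s)): IN[B0] = (all ⊤) ⊔ OUT[B2] = {a: ⊤, b: ⊤, c: ⊤, d: ⊤, e: ⊤, f: ⊤}
Applying B0's transfer function to that IN value gives OUT[B0] (row B0 above).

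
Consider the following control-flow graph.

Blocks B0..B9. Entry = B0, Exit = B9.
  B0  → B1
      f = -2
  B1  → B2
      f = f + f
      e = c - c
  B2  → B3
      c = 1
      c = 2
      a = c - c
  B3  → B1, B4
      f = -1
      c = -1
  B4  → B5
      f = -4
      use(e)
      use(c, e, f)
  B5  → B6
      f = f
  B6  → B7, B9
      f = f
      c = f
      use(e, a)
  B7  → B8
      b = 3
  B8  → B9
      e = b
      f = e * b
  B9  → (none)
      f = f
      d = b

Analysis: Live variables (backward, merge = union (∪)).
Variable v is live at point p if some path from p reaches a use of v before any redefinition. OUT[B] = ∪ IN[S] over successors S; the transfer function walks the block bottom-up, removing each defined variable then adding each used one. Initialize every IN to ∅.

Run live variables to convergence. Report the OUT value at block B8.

Answer: {b, f}

Derivation:
Converged values:
  B0:   IN={b, c}   OUT={b, c, f}
  B1:   IN={b, c, f}   OUT={b, e}
  B2:   IN={b, e}   OUT={a, b, e}
  B3:   IN={a, b, e}   OUT={a, b, c, e, f}
  B4:   IN={a, b, c, e}   OUT={a, b, e, f}
  B5:   IN={a, b, e, f}   OUT={a, b, e, f}
  B6:   IN={a, b, e, f}   OUT={b, f}
  B7:   IN={}   OUT={b}
  B8:   IN={b}   OUT={b, f}
  B9:   IN={b, f}   OUT={}

Merge at B8: OUT[B8] = IN[B9] = {b, f}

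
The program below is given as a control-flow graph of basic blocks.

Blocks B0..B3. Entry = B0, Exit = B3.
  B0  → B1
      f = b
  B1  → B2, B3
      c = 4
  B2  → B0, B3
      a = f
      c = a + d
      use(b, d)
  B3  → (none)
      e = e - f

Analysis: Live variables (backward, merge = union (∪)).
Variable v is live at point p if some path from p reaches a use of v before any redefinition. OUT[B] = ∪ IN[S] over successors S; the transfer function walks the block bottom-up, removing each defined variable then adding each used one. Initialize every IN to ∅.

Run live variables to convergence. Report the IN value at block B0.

Answer: {b, d, e}

Working:
Per-block solution:
  B0:   IN={b, d, e}   OUT={b, d, e, f}
  B1:   IN={b, d, e, f}   OUT={b, d, e, f}
  B2:   IN={b, d, e, f}   OUT={b, d, e, f}
  B3:   IN={e, f}   OUT={}

Merge at B0: OUT[B0] = IN[B1] = {b, d, e, f}
Applying B0's transfer function to that OUT value gives IN[B0] (row B0 above).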